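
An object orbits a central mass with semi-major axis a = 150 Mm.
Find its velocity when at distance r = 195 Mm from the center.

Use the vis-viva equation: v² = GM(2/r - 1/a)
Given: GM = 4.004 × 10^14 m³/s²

Convert to SI: a = 150 Mm = 1.5e+08 m; r = 195 Mm = 1.95e+08 m.
Vis-viva: v = √(GM · (2/r − 1/a)).
2/r − 1/a = 2/1.95e+08 − 1/1.5e+08 = 3.58974e-09 m⁻¹.
v = √(4.004e+14 · 3.58974e-09) m/s ≈ 1199 m/s = 1.199 km/s.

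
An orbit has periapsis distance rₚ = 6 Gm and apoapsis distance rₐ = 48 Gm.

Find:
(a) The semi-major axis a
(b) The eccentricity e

Convert to SI: rₚ = 6 Gm = 6e+09 m; rₐ = 48 Gm = 4.8e+10 m.
(a) a = (rₚ + rₐ) / 2 = (6e+09 + 4.8e+10) / 2 ≈ 2.7e+10 m = 27 Gm.
(b) e = (rₐ − rₚ) / (rₐ + rₚ) = (4.8e+10 − 6e+09) / (4.8e+10 + 6e+09) ≈ 0.7778.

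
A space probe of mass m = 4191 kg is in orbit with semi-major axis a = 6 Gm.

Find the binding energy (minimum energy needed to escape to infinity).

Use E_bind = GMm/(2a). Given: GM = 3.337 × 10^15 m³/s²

Convert to SI: a = 6 Gm = 6e+09 m.
Total orbital energy is E = −GMm/(2a); binding energy is E_bind = −E = GMm/(2a).
E_bind = 3.337e+15 · 4191 / (2 · 6e+09) J ≈ 1.165e+09 J = 1.165 GJ.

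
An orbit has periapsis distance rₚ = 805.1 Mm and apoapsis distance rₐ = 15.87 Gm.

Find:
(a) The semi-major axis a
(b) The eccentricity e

Convert to SI: rₚ = 805.1 Mm = 8.051e+08 m; rₐ = 15.87 Gm = 1.587e+10 m.
(a) a = (rₚ + rₐ) / 2 = (8.051e+08 + 1.587e+10) / 2 ≈ 8.338e+09 m = 8.338 Gm.
(b) e = (rₐ − rₚ) / (rₐ + rₚ) = (1.587e+10 − 8.051e+08) / (1.587e+10 + 8.051e+08) ≈ 0.9034.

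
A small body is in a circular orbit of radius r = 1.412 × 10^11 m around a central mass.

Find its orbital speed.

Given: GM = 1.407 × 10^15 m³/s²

For a circular orbit, gravity supplies the centripetal force, so v = √(GM / r).
v = √(1.407e+15 / 1.412e+11) m/s ≈ 99.82 m/s = 99.82 m/s.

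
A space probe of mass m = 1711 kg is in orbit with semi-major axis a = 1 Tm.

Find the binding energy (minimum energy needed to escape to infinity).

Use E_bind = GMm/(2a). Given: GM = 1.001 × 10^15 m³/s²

Convert to SI: a = 1 Tm = 1e+12 m.
Total orbital energy is E = −GMm/(2a); binding energy is E_bind = −E = GMm/(2a).
E_bind = 1.001e+15 · 1711 / (2 · 1e+12) J ≈ 8.564e+05 J = 856.4 kJ.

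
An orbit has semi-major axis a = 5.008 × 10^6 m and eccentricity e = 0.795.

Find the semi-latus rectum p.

p = a (1 − e²).
p = 5.008e+06 · (1 − (0.795)²) = 5.008e+06 · 0.367975 ≈ 1.843e+06 m = 1.843 × 10^6 m.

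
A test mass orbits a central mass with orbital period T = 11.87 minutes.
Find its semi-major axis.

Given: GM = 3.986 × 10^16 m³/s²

Convert to SI: T = 11.87 minutes = 712.2 s.
Invert Kepler's third law: a = (GM · T² / (4π²))^(1/3).
Substituting T = 712.2 s and GM = 3.986e+16 m³/s²:
a = (3.986e+16 · (712.2)² / (4π²))^(1/3) m
a ≈ 8.001e+06 m = 8.001 Mm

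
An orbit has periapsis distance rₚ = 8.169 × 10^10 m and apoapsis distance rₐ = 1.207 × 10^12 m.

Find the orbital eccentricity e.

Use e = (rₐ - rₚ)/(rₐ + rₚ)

e = (rₐ − rₚ) / (rₐ + rₚ).
e = (1.207e+12 − 8.169e+10) / (1.207e+12 + 8.169e+10) = 1.12531e+12 / 1.28869e+12 ≈ 0.8732.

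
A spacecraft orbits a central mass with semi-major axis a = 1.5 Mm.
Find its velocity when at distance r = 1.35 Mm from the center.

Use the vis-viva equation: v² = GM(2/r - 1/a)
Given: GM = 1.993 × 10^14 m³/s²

Convert to SI: a = 1.5 Mm = 1.5e+06 m; r = 1.35 Mm = 1.35e+06 m.
Vis-viva: v = √(GM · (2/r − 1/a)).
2/r − 1/a = 2/1.35e+06 − 1/1.5e+06 = 8.14815e-07 m⁻¹.
v = √(1.993e+14 · 8.14815e-07) m/s ≈ 1.274e+04 m/s = 12.74 km/s.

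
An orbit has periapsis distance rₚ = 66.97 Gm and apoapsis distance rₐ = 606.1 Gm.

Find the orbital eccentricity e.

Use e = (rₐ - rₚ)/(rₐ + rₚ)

Convert to SI: rₚ = 66.97 Gm = 6.697e+10 m; rₐ = 606.1 Gm = 6.061e+11 m.
e = (rₐ − rₚ) / (rₐ + rₚ).
e = (6.061e+11 − 6.697e+10) / (6.061e+11 + 6.697e+10) = 5.3913e+11 / 6.7307e+11 ≈ 0.801.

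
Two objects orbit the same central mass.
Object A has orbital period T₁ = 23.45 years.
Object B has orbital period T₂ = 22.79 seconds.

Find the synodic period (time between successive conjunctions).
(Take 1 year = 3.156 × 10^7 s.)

Convert to SI: T₁ = 23.45 years = 7.40082e+08 s.
T_syn = |T₁ · T₂ / (T₁ − T₂)|.
T_syn = |7.40082e+08 · 22.79 / (7.40082e+08 − 22.79)| s ≈ 22.79 s = 22.79 seconds.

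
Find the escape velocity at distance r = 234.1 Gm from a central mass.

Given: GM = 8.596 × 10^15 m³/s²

Convert to SI: r = 234.1 Gm = 2.341e+11 m.
Escape velocity comes from setting total energy to zero: ½v² − GM/r = 0 ⇒ v_esc = √(2GM / r).
v_esc = √(2 · 8.596e+15 / 2.341e+11) m/s ≈ 271 m/s = 271 m/s.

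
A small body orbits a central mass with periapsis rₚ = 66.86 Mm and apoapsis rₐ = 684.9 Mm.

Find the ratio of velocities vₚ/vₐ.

Convert to SI: rₚ = 66.86 Mm = 6.686e+07 m; rₐ = 684.9 Mm = 6.849e+08 m.
Conservation of angular momentum gives rₚvₚ = rₐvₐ, so vₚ/vₐ = rₐ/rₚ.
vₚ/vₐ = 6.849e+08 / 6.686e+07 ≈ 10.24.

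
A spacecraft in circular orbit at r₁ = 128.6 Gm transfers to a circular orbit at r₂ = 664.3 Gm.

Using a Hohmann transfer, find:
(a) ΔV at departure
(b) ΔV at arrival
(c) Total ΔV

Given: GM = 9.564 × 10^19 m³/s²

Convert to SI: r₁ = 128.6 Gm = 1.286e+11 m; r₂ = 664.3 Gm = 6.643e+11 m.
Transfer semi-major axis: a_t = (r₁ + r₂)/2 = (1.286e+11 + 6.643e+11)/2 = 3.9645e+11 m.
Circular speeds: v₁ = √(GM/r₁) = 27270.9 m/s, v₂ = √(GM/r₂) = 11998.8 m/s.
Transfer speeds (vis-viva v² = GM(2/r − 1/a_t)): v₁ᵗ = 35301 m/s, v₂ᵗ = 6833.83 m/s.
(a) ΔV₁ = |v₁ᵗ − v₁| ≈ 8030 m/s = 8.03 km/s.
(b) ΔV₂ = |v₂ − v₂ᵗ| ≈ 5165 m/s = 5.165 km/s.
(c) ΔV_total = ΔV₁ + ΔV₂ ≈ 1.32e+04 m/s = 13.2 km/s.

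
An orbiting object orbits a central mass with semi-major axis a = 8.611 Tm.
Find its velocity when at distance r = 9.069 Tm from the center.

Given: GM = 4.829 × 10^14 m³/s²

Convert to SI: a = 8.611 Tm = 8.611e+12 m; r = 9.069 Tm = 9.069e+12 m.
Vis-viva: v = √(GM · (2/r − 1/a)).
2/r − 1/a = 2/9.069e+12 − 1/8.611e+12 = 1.04401e-13 m⁻¹.
v = √(4.829e+14 · 1.04401e-13) m/s ≈ 7.1 m/s = 7.1 m/s.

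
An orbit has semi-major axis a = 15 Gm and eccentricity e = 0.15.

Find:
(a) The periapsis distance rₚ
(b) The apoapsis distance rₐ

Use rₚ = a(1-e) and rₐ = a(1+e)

Convert to SI: a = 15 Gm = 1.5e+10 m.
(a) rₚ = a(1 − e) = 1.5e+10 · (1 − 0.15) = 1.5e+10 · 0.85 ≈ 1.275e+10 m = 12.75 Gm.
(b) rₐ = a(1 + e) = 1.5e+10 · (1 + 0.15) = 1.5e+10 · 1.15 ≈ 1.725e+10 m = 17.25 Gm.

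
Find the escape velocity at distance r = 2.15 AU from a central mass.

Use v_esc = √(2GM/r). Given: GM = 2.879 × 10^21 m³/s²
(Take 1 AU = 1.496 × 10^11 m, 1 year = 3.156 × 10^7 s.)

Convert to SI: r = 2.15 AU = 3.2164e+11 m.
Escape velocity comes from setting total energy to zero: ½v² − GM/r = 0 ⇒ v_esc = √(2GM / r).
v_esc = √(2 · 2.879e+21 / 3.2164e+11) m/s ≈ 1.338e+05 m/s = 28.23 AU/year.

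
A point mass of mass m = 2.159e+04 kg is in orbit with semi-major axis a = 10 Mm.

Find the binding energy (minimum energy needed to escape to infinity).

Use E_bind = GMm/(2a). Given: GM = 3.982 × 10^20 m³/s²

Convert to SI: a = 10 Mm = 1e+07 m.
Total orbital energy is E = −GMm/(2a); binding energy is E_bind = −E = GMm/(2a).
E_bind = 3.982e+20 · 2.159e+04 / (2 · 1e+07) J ≈ 4.299e+17 J = 429.9 PJ.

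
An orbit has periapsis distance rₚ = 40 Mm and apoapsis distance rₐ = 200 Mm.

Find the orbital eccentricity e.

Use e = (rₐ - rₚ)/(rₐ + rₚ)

Convert to SI: rₚ = 40 Mm = 4e+07 m; rₐ = 200 Mm = 2e+08 m.
e = (rₐ − rₚ) / (rₐ + rₚ).
e = (2e+08 − 4e+07) / (2e+08 + 4e+07) = 1.6e+08 / 2.4e+08 ≈ 0.6667.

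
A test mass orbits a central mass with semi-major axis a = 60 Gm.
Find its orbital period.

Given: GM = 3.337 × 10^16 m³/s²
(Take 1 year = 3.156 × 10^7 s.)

Convert to SI: a = 60 Gm = 6e+10 m.
Kepler's third law: T = 2π √(a³ / GM).
Substituting a = 6e+10 m and GM = 3.337e+16 m³/s²:
T = 2π √((6e+10)³ / 3.337e+16) s
T ≈ 5.055e+08 s = 16.02 years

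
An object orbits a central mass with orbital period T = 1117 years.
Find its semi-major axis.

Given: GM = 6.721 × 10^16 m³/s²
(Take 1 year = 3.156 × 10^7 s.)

Convert to SI: T = 1117 years = 3.52525e+10 s.
Invert Kepler's third law: a = (GM · T² / (4π²))^(1/3).
Substituting T = 3.52525e+10 s and GM = 6.721e+16 m³/s²:
a = (6.721e+16 · (3.52525e+10)² / (4π²))^(1/3) m
a ≈ 1.284e+12 m = 1.284 Tm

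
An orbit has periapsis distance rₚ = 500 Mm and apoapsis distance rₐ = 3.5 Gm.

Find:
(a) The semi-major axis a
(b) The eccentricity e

Convert to SI: rₚ = 500 Mm = 5e+08 m; rₐ = 3.5 Gm = 3.5e+09 m.
(a) a = (rₚ + rₐ) / 2 = (5e+08 + 3.5e+09) / 2 ≈ 2e+09 m = 2 Gm.
(b) e = (rₐ − rₚ) / (rₐ + rₚ) = (3.5e+09 − 5e+08) / (3.5e+09 + 5e+08) ≈ 0.75.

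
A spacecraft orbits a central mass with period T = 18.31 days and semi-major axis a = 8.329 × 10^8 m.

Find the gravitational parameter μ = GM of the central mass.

Convert to SI: T = 18.31 days = 1.58198e+06 s.
GM = 4π² · a³ / T².
GM = 4π² · (8.329e+08)³ / (1.58198e+06)² m³/s² ≈ 9.115e+15 m³/s² = 9.115 × 10^15 m³/s².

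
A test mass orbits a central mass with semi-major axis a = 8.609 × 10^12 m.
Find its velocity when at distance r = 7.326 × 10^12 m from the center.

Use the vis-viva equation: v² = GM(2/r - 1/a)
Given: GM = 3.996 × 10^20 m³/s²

Vis-viva: v = √(GM · (2/r − 1/a)).
2/r − 1/a = 2/7.326e+12 − 1/8.609e+12 = 1.56843e-13 m⁻¹.
v = √(3.996e+20 · 1.56843e-13) m/s ≈ 7917 m/s = 7.917 km/s.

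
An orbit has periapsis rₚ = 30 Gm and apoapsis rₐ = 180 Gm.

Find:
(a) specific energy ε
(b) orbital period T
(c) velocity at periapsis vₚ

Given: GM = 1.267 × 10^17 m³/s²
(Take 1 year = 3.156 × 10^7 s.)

Convert to SI: rₚ = 30 Gm = 3e+10 m; rₐ = 180 Gm = 1.8e+11 m.
(a) With a = (rₚ + rₐ)/2 = 1.05e+11 m, ε = −GM/(2a) = −1.267e+17/(2 · 1.05e+11) J/kg ≈ -6.033e+05 J/kg
(b) With a = (rₚ + rₐ)/2 = 1.05e+11 m, T = 2π √(a³/GM) = 2π √((1.05e+11)³/1.267e+17) s ≈ 6.006e+08 s
(c) With a = (rₚ + rₐ)/2 = 1.05e+11 m, vₚ = √(GM (2/rₚ − 1/a)) = √(1.267e+17 · (2/3e+10 − 1/1.05e+11)) m/s ≈ 2691 m/s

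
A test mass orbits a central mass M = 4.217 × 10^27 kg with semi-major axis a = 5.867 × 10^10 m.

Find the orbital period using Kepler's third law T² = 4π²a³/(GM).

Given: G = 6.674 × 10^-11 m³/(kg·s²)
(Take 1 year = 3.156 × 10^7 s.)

GM = G · M = 6.674e-11 · 4.217e+27 = 2.81443e+17 m³/s².
Kepler's third law: T = 2π √(a³ / GM).
Substituting a = 5.867e+10 m and GM = 2.81443e+17 m³/s²:
T = 2π √((5.867e+10)³ / 2.81443e+17) s
T ≈ 1.683e+08 s = 5.333 years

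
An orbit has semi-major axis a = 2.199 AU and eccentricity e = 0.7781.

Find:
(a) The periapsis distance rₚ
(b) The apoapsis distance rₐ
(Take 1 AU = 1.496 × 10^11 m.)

Convert to SI: a = 2.199 AU = 3.2897e+11 m.
(a) rₚ = a(1 − e) = 3.2897e+11 · (1 − 0.7781) = 3.2897e+11 · 0.2219 ≈ 7.3e+10 m = 0.488 AU.
(b) rₐ = a(1 + e) = 3.2897e+11 · (1 + 0.7781) = 3.2897e+11 · 1.7781 ≈ 5.849e+11 m = 3.91 AU.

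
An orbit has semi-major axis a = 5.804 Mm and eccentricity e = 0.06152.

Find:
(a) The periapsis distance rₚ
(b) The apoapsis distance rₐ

Convert to SI: a = 5.804 Mm = 5.804e+06 m.
(a) rₚ = a(1 − e) = 5.804e+06 · (1 − 0.06152) = 5.804e+06 · 0.93848 ≈ 5.447e+06 m = 5.447 Mm.
(b) rₐ = a(1 + e) = 5.804e+06 · (1 + 0.06152) = 5.804e+06 · 1.06152 ≈ 6.161e+06 m = 6.161 Mm.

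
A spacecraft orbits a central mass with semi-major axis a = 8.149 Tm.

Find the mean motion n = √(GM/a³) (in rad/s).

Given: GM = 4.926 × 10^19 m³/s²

Convert to SI: a = 8.149 Tm = 8.149e+12 m.
n = √(GM / a³).
n = √(4.926e+19 / (8.149e+12)³) rad/s ≈ 3.017e-10 rad/s.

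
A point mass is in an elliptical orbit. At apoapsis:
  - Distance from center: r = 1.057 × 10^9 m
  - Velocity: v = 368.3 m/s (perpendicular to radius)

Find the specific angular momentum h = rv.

With v perpendicular to r, h = r · v.
h = 1.057e+09 · 368.3 m²/s ≈ 3.893e+11 m²/s.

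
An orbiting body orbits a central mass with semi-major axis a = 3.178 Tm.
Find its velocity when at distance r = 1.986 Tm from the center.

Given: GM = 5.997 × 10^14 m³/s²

Convert to SI: a = 3.178 Tm = 3.178e+12 m; r = 1.986 Tm = 1.986e+12 m.
Vis-viva: v = √(GM · (2/r − 1/a)).
2/r − 1/a = 2/1.986e+12 − 1/3.178e+12 = 6.92386e-13 m⁻¹.
v = √(5.997e+14 · 6.92386e-13) m/s ≈ 20.38 m/s = 20.38 m/s.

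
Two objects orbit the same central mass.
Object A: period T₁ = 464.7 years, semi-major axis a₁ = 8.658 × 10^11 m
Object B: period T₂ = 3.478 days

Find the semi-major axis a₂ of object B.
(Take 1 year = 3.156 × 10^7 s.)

Convert to SI: T₁ = 464.7 years = 1.46659e+10 s; T₂ = 3.478 days = 300499 s.
Kepler's third law: (T₁/T₂)² = (a₁/a₂)³ ⇒ a₂ = a₁ · (T₂/T₁)^(2/3).
T₂/T₁ = 300499 / 1.46659e+10 = 2.04896e-05.
a₂ = 8.658e+11 · (2.04896e-05)^(2/3) m ≈ 6.483e+08 m = 6.483 × 10^8 m.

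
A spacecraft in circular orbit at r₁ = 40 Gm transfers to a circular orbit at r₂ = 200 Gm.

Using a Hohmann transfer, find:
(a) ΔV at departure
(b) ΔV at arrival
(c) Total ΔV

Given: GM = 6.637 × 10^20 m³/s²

Convert to SI: r₁ = 40 Gm = 4e+10 m; r₂ = 200 Gm = 2e+11 m.
Transfer semi-major axis: a_t = (r₁ + r₂)/2 = (4e+10 + 2e+11)/2 = 1.2e+11 m.
Circular speeds: v₁ = √(GM/r₁) = 128812 m/s, v₂ = √(GM/r₂) = 57606.4 m/s.
Transfer speeds (vis-viva v² = GM(2/r − 1/a_t)): v₁ᵗ = 166295 m/s, v₂ᵗ = 33259.1 m/s.
(a) ΔV₁ = |v₁ᵗ − v₁| ≈ 3.748e+04 m/s = 37.48 km/s.
(b) ΔV₂ = |v₂ − v₂ᵗ| ≈ 2.435e+04 m/s = 24.35 km/s.
(c) ΔV_total = ΔV₁ + ΔV₂ ≈ 6.183e+04 m/s = 61.83 km/s.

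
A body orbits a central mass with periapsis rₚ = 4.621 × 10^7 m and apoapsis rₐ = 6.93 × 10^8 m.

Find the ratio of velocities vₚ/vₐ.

Conservation of angular momentum gives rₚvₚ = rₐvₐ, so vₚ/vₐ = rₐ/rₚ.
vₚ/vₐ = 6.93e+08 / 4.621e+07 ≈ 15.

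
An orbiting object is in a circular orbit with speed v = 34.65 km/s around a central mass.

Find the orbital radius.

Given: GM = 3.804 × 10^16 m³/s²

Convert to SI: v = 34.65 km/s = 34650 m/s.
For a circular orbit, v² = GM / r, so r = GM / v².
r = 3.804e+16 / (34650)² m ≈ 3.168e+07 m = 31.68 Mm.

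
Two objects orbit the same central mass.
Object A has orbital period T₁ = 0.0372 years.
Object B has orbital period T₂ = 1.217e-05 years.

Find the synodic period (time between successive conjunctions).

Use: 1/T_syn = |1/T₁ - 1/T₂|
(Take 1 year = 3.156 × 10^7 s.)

Convert to SI: T₁ = 0.0372 years = 1.17403e+06 s; T₂ = 1.217e-05 years = 384.085 s.
T_syn = |T₁ · T₂ / (T₁ − T₂)|.
T_syn = |1.17403e+06 · 384.085 / (1.17403e+06 − 384.085)| s ≈ 384.2 s = 1.217e-05 years.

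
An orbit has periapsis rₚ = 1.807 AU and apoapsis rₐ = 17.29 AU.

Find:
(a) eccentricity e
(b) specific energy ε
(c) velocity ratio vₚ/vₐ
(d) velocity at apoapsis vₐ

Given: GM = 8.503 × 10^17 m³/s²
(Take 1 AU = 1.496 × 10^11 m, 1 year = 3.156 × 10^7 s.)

Convert to SI: rₚ = 1.807 AU = 2.70327e+11 m; rₐ = 17.29 AU = 2.58658e+12 m.
(a) e = (rₐ − rₚ)/(rₐ + rₚ) = (2.58658e+12 − 2.70327e+11)/(2.58658e+12 + 2.70327e+11) ≈ 0.8108
(b) With a = (rₚ + rₐ)/2 = 1.42846e+12 m, ε = −GM/(2a) = −8.503e+17/(2 · 1.42846e+12) J/kg ≈ -2.976e+05 J/kg
(c) Conservation of angular momentum (rₚvₚ = rₐvₐ) gives vₚ/vₐ = rₐ/rₚ = 2.58658e+12/2.70327e+11 ≈ 9.568
(d) With a = (rₚ + rₐ)/2 = 1.42846e+12 m, vₐ = √(GM (2/rₐ − 1/a)) = √(8.503e+17 · (2/2.58658e+12 − 1/1.42846e+12)) m/s ≈ 249.4 m/s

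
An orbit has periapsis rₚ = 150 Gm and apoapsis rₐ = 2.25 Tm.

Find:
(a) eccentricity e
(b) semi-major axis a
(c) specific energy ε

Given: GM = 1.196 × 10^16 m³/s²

Convert to SI: rₚ = 150 Gm = 1.5e+11 m; rₐ = 2.25 Tm = 2.25e+12 m.
(a) e = (rₐ − rₚ)/(rₐ + rₚ) = (2.25e+12 − 1.5e+11)/(2.25e+12 + 1.5e+11) ≈ 0.875
(b) a = (rₚ + rₐ)/2 = (1.5e+11 + 2.25e+12)/2 ≈ 1.2e+12 m
(c) With a = (rₚ + rₐ)/2 = 1.2e+12 m, ε = −GM/(2a) = −1.196e+16/(2 · 1.2e+12) J/kg ≈ -4983 J/kg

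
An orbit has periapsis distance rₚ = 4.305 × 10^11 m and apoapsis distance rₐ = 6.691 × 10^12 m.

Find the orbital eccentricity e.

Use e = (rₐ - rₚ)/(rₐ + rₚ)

e = (rₐ − rₚ) / (rₐ + rₚ).
e = (6.691e+12 − 4.305e+11) / (6.691e+12 + 4.305e+11) = 6.2605e+12 / 7.1215e+12 ≈ 0.8791.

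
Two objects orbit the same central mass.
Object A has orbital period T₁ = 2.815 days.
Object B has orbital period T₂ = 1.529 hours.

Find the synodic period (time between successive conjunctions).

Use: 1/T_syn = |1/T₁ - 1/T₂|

Convert to SI: T₁ = 2.815 days = 243216 s; T₂ = 1.529 hours = 5504.4 s.
T_syn = |T₁ · T₂ / (T₁ − T₂)|.
T_syn = |243216 · 5504.4 / (243216 − 5504.4)| s ≈ 5632 s = 1.564 hours.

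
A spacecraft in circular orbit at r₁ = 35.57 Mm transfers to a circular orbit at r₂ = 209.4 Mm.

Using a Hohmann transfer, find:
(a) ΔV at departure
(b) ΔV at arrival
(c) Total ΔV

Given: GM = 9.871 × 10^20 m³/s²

Convert to SI: r₁ = 35.57 Mm = 3.557e+07 m; r₂ = 209.4 Mm = 2.094e+08 m.
Transfer semi-major axis: a_t = (r₁ + r₂)/2 = (3.557e+07 + 2.094e+08)/2 = 1.22485e+08 m.
Circular speeds: v₁ = √(GM/r₁) = 5.26791e+06 m/s, v₂ = √(GM/r₂) = 2.17116e+06 m/s.
Transfer speeds (vis-viva v² = GM(2/r − 1/a_t)): v₁ᵗ = 6.88788e+06 m/s, v₂ᵗ = 1.17002e+06 m/s.
(a) ΔV₁ = |v₁ᵗ − v₁| ≈ 1.62e+06 m/s = 1620 km/s.
(b) ΔV₂ = |v₂ − v₂ᵗ| ≈ 1.001e+06 m/s = 1001 km/s.
(c) ΔV_total = ΔV₁ + ΔV₂ ≈ 2.621e+06 m/s = 2621 km/s.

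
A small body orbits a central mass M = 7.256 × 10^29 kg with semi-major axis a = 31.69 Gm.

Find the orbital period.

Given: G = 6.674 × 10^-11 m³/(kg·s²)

Convert to SI: a = 31.69 Gm = 3.169e+10 m.
GM = G · M = 6.674e-11 · 7.256e+29 = 4.84265e+19 m³/s².
Kepler's third law: T = 2π √(a³ / GM).
Substituting a = 3.169e+10 m and GM = 4.84265e+19 m³/s²:
T = 2π √((3.169e+10)³ / 4.84265e+19) s
T ≈ 5.094e+06 s = 58.95 days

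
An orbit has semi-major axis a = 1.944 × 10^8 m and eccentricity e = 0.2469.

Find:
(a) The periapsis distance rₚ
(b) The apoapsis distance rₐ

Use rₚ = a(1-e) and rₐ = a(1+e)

(a) rₚ = a(1 − e) = 1.944e+08 · (1 − 0.2469) = 1.944e+08 · 0.7531 ≈ 1.464e+08 m = 1.464 × 10^8 m.
(b) rₐ = a(1 + e) = 1.944e+08 · (1 + 0.2469) = 1.944e+08 · 1.2469 ≈ 2.424e+08 m = 2.424 × 10^8 m.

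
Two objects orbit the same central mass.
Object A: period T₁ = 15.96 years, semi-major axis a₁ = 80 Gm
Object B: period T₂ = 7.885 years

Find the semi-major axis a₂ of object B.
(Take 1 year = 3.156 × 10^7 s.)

Convert to SI: T₁ = 15.96 years = 5.03698e+08 s; a₁ = 80 Gm = 8e+10 m; T₂ = 7.885 years = 2.48851e+08 s.
Kepler's third law: (T₁/T₂)² = (a₁/a₂)³ ⇒ a₂ = a₁ · (T₂/T₁)^(2/3).
T₂/T₁ = 2.48851e+08 / 5.03698e+08 = 0.494048.
a₂ = 8e+10 · (0.494048)^(2/3) m ≈ 5e+10 m = 50 Gm.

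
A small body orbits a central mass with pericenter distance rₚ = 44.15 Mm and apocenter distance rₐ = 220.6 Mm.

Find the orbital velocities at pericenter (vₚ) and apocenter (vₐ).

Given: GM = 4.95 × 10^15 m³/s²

Convert to SI: rₚ = 44.15 Mm = 4.415e+07 m; rₐ = 220.6 Mm = 2.206e+08 m.
Use the vis-viva equation v² = GM(2/r − 1/a) with a = (rₚ + rₐ)/2 = (4.415e+07 + 2.206e+08)/2 = 1.32375e+08 m.
vₚ = √(GM · (2/rₚ − 1/a)) = √(4.95e+15 · (2/4.415e+07 − 1/1.32375e+08)) m/s ≈ 1.367e+04 m/s = 13.67 km/s.
vₐ = √(GM · (2/rₐ − 1/a)) = √(4.95e+15 · (2/2.206e+08 − 1/1.32375e+08)) m/s ≈ 2736 m/s = 2.736 km/s.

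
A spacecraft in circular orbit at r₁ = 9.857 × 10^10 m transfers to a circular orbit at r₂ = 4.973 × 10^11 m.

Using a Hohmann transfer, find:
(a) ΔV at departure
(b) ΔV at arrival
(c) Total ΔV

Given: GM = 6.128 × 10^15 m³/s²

Transfer semi-major axis: a_t = (r₁ + r₂)/2 = (9.857e+10 + 4.973e+11)/2 = 2.97935e+11 m.
Circular speeds: v₁ = √(GM/r₁) = 249.337 m/s, v₂ = √(GM/r₂) = 111.007 m/s.
Transfer speeds (vis-viva v² = GM(2/r − 1/a_t)): v₁ᵗ = 322.133 m/s, v₂ᵗ = 63.8501 m/s.
(a) ΔV₁ = |v₁ᵗ − v₁| ≈ 72.8 m/s = 72.8 m/s.
(b) ΔV₂ = |v₂ − v₂ᵗ| ≈ 47.16 m/s = 47.16 m/s.
(c) ΔV_total = ΔV₁ + ΔV₂ ≈ 120 m/s = 120 m/s.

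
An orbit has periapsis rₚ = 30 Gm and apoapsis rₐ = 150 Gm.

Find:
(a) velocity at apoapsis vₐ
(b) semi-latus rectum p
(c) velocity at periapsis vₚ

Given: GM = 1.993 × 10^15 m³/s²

Convert to SI: rₚ = 30 Gm = 3e+10 m; rₐ = 150 Gm = 1.5e+11 m.
(a) With a = (rₚ + rₐ)/2 = 9e+10 m, vₐ = √(GM (2/rₐ − 1/a)) = √(1.993e+15 · (2/1.5e+11 − 1/9e+10)) m/s ≈ 66.55 m/s
(b) From a = (rₚ + rₐ)/2 = 9e+10 m and e = (rₐ − rₚ)/(rₐ + rₚ) = 0.666667, p = a(1 − e²) = 9e+10 · (1 − (0.666667)²) ≈ 5e+10 m
(c) With a = (rₚ + rₐ)/2 = 9e+10 m, vₚ = √(GM (2/rₚ − 1/a)) = √(1.993e+15 · (2/3e+10 − 1/9e+10)) m/s ≈ 332.7 m/s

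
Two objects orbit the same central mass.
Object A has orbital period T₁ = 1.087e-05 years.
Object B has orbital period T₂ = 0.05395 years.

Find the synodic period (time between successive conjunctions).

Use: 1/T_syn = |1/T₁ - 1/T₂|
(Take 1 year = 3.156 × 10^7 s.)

Convert to SI: T₁ = 1.087e-05 years = 343.057 s; T₂ = 0.05395 years = 1.70266e+06 s.
T_syn = |T₁ · T₂ / (T₁ − T₂)|.
T_syn = |343.057 · 1.70266e+06 / (343.057 − 1.70266e+06)| s ≈ 343.1 s = 1.087e-05 years.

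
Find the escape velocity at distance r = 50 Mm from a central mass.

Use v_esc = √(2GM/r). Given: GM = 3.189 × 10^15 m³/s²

Convert to SI: r = 50 Mm = 5e+07 m.
Escape velocity comes from setting total energy to zero: ½v² − GM/r = 0 ⇒ v_esc = √(2GM / r).
v_esc = √(2 · 3.189e+15 / 5e+07) m/s ≈ 1.129e+04 m/s = 11.29 km/s.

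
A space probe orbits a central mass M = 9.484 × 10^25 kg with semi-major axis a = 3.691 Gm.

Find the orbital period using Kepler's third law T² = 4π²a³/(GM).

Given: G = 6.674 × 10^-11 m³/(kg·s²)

Convert to SI: a = 3.691 Gm = 3.691e+09 m.
GM = G · M = 6.674e-11 · 9.484e+25 = 6.32962e+15 m³/s².
Kepler's third law: T = 2π √(a³ / GM).
Substituting a = 3.691e+09 m and GM = 6.32962e+15 m³/s²:
T = 2π √((3.691e+09)³ / 6.32962e+15) s
T ≈ 1.771e+07 s = 205 days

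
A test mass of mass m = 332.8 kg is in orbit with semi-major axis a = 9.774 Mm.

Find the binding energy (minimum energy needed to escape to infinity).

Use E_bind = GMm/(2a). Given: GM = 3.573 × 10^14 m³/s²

Convert to SI: a = 9.774 Mm = 9.774e+06 m.
Total orbital energy is E = −GMm/(2a); binding energy is E_bind = −E = GMm/(2a).
E_bind = 3.573e+14 · 332.8 / (2 · 9.774e+06) J ≈ 6.083e+09 J = 6.083 GJ.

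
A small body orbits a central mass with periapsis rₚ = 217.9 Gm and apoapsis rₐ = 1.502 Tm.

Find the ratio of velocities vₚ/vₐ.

Convert to SI: rₚ = 217.9 Gm = 2.179e+11 m; rₐ = 1.502 Tm = 1.502e+12 m.
Conservation of angular momentum gives rₚvₚ = rₐvₐ, so vₚ/vₐ = rₐ/rₚ.
vₚ/vₐ = 1.502e+12 / 2.179e+11 ≈ 6.893.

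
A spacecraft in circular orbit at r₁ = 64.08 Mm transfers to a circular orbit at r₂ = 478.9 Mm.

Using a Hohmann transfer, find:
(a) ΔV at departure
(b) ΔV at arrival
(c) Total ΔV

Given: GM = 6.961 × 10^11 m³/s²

Convert to SI: r₁ = 64.08 Mm = 6.408e+07 m; r₂ = 478.9 Mm = 4.789e+08 m.
Transfer semi-major axis: a_t = (r₁ + r₂)/2 = (6.408e+07 + 4.789e+08)/2 = 2.7149e+08 m.
Circular speeds: v₁ = √(GM/r₁) = 104.226 m/s, v₂ = √(GM/r₂) = 38.1253 m/s.
Transfer speeds (vis-viva v² = GM(2/r − 1/a_t)): v₁ᵗ = 138.427 m/s, v₂ᵗ = 18.5224 m/s.
(a) ΔV₁ = |v₁ᵗ − v₁| ≈ 34.2 m/s = 34.2 m/s.
(b) ΔV₂ = |v₂ − v₂ᵗ| ≈ 19.6 m/s = 19.6 m/s.
(c) ΔV_total = ΔV₁ + ΔV₂ ≈ 53.8 m/s = 53.8 m/s.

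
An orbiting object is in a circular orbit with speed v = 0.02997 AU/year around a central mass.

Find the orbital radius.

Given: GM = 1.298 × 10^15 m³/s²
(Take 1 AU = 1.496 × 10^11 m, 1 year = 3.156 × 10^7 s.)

Convert to SI: v = 0.02997 AU/year = 142.063 m/s.
For a circular orbit, v² = GM / r, so r = GM / v².
r = 1.298e+15 / (142.063)² m ≈ 6.431e+10 m = 0.4299 AU.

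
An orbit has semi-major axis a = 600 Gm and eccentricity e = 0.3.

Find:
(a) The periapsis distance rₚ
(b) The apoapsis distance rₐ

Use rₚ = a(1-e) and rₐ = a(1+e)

Convert to SI: a = 600 Gm = 6e+11 m.
(a) rₚ = a(1 − e) = 6e+11 · (1 − 0.3) = 6e+11 · 0.7 ≈ 4.2e+11 m = 420 Gm.
(b) rₐ = a(1 + e) = 6e+11 · (1 + 0.3) = 6e+11 · 1.3 ≈ 7.8e+11 m = 780 Gm.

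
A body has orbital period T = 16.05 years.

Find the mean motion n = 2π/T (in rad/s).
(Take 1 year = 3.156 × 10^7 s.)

Convert to SI: T = 16.05 years = 5.06538e+08 s.
n = 2π / T.
n = 2π / 5.06538e+08 s ≈ 1.24e-08 rad/s.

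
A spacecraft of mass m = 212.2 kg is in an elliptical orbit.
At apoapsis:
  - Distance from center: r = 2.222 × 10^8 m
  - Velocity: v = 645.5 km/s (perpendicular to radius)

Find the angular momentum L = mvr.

Convert to SI: v = 645.5 km/s = 645500 m/s.
Since v is perpendicular to r, L = m · v · r.
L = 212.2 · 645500 · 2.222e+08 kg·m²/s ≈ 3.044e+16 kg·m²/s.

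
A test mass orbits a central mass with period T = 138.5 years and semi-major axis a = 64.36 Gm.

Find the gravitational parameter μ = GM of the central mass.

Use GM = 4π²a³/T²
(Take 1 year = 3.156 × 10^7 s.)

Convert to SI: T = 138.5 years = 4.37106e+09 s; a = 64.36 Gm = 6.436e+10 m.
GM = 4π² · a³ / T².
GM = 4π² · (6.436e+10)³ / (4.37106e+09)² m³/s² ≈ 5.509e+14 m³/s² = 5.509 × 10^14 m³/s².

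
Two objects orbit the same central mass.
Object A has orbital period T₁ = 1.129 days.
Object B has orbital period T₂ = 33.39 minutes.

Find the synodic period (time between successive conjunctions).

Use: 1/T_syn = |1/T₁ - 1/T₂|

Convert to SI: T₁ = 1.129 days = 97545.6 s; T₂ = 33.39 minutes = 2003.4 s.
T_syn = |T₁ · T₂ / (T₁ − T₂)|.
T_syn = |97545.6 · 2003.4 / (97545.6 − 2003.4)| s ≈ 2045 s = 34.09 minutes.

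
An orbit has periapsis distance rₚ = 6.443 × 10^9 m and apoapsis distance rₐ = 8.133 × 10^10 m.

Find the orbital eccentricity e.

e = (rₐ − rₚ) / (rₐ + rₚ).
e = (8.133e+10 − 6.443e+09) / (8.133e+10 + 6.443e+09) = 7.4887e+10 / 8.7773e+10 ≈ 0.8532.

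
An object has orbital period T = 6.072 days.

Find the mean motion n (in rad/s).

Convert to SI: T = 6.072 days = 524621 s.
n = 2π / T.
n = 2π / 524621 s ≈ 1.198e-05 rad/s.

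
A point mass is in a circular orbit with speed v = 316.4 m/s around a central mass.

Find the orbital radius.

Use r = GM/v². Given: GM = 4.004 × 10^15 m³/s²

For a circular orbit, v² = GM / r, so r = GM / v².
r = 4.004e+15 / (316.4)² m ≈ 4e+10 m = 40 Gm.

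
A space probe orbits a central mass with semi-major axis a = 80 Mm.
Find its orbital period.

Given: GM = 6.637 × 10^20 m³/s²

Convert to SI: a = 80 Mm = 8e+07 m.
Kepler's third law: T = 2π √(a³ / GM).
Substituting a = 8e+07 m and GM = 6.637e+20 m³/s²:
T = 2π √((8e+07)³ / 6.637e+20) s
T ≈ 174.5 s = 2.909 minutes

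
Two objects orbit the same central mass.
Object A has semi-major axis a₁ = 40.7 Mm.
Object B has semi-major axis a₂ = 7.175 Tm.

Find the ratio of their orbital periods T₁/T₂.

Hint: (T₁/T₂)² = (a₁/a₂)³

Convert to SI: a₁ = 40.7 Mm = 4.07e+07 m; a₂ = 7.175 Tm = 7.175e+12 m.
From Kepler's third law, (T₁/T₂)² = (a₁/a₂)³, so T₁/T₂ = (a₁/a₂)^(3/2).
a₁/a₂ = 4.07e+07 / 7.175e+12 = 5.67247e-06.
T₁/T₂ = (5.67247e-06)^(3/2) ≈ 1.351e-08.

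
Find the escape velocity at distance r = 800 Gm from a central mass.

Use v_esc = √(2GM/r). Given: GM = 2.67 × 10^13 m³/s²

Convert to SI: r = 800 Gm = 8e+11 m.
Escape velocity comes from setting total energy to zero: ½v² − GM/r = 0 ⇒ v_esc = √(2GM / r).
v_esc = √(2 · 2.67e+13 / 8e+11) m/s ≈ 8.17 m/s = 8.17 m/s.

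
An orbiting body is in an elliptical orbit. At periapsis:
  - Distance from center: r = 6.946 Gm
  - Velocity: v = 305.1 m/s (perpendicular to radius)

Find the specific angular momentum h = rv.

Convert to SI: r = 6.946 Gm = 6.946e+09 m.
With v perpendicular to r, h = r · v.
h = 6.946e+09 · 305.1 m²/s ≈ 2.119e+12 m²/s.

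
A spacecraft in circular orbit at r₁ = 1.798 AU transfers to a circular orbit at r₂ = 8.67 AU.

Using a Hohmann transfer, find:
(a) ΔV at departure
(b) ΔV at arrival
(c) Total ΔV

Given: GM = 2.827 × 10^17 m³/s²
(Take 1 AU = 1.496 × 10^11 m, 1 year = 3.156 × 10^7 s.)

Convert to SI: r₁ = 1.798 AU = 2.68981e+11 m; r₂ = 8.67 AU = 1.29703e+12 m.
Transfer semi-major axis: a_t = (r₁ + r₂)/2 = (2.68981e+11 + 1.29703e+12)/2 = 7.83006e+11 m.
Circular speeds: v₁ = √(GM/r₁) = 1025.19 m/s, v₂ = √(GM/r₂) = 466.861 m/s.
Transfer speeds (vis-viva v² = GM(2/r − 1/a_t)): v₁ᵗ = 1319.46 m/s, v₂ᵗ = 273.631 m/s.
(a) ΔV₁ = |v₁ᵗ − v₁| ≈ 294.3 m/s = 0.06208 AU/year.
(b) ΔV₂ = |v₂ − v₂ᵗ| ≈ 193.2 m/s = 0.04076 AU/year.
(c) ΔV_total = ΔV₁ + ΔV₂ ≈ 487.5 m/s = 0.1028 AU/year.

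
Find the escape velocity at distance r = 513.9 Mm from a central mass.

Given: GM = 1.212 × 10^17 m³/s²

Convert to SI: r = 513.9 Mm = 5.139e+08 m.
Escape velocity comes from setting total energy to zero: ½v² − GM/r = 0 ⇒ v_esc = √(2GM / r).
v_esc = √(2 · 1.212e+17 / 5.139e+08) m/s ≈ 2.172e+04 m/s = 21.72 km/s.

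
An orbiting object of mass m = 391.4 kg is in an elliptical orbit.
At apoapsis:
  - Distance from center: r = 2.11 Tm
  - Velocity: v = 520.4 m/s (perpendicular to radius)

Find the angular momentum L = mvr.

Convert to SI: r = 2.11 Tm = 2.11e+12 m.
Since v is perpendicular to r, L = m · v · r.
L = 391.4 · 520.4 · 2.11e+12 kg·m²/s ≈ 4.298e+17 kg·m²/s.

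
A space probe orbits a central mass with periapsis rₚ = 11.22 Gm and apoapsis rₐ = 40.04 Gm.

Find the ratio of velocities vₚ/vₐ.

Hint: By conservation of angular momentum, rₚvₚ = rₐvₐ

Convert to SI: rₚ = 11.22 Gm = 1.122e+10 m; rₐ = 40.04 Gm = 4.004e+10 m.
Conservation of angular momentum gives rₚvₚ = rₐvₐ, so vₚ/vₐ = rₐ/rₚ.
vₚ/vₐ = 4.004e+10 / 1.122e+10 ≈ 3.569.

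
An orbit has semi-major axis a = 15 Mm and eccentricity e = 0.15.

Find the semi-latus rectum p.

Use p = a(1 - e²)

Convert to SI: a = 15 Mm = 1.5e+07 m.
p = a (1 − e²).
p = 1.5e+07 · (1 − (0.15)²) = 1.5e+07 · 0.9775 ≈ 1.466e+07 m = 14.66 Mm.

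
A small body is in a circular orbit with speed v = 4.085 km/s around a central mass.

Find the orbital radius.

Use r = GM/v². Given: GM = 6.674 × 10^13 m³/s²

Convert to SI: v = 4.085 km/s = 4085 m/s.
For a circular orbit, v² = GM / r, so r = GM / v².
r = 6.674e+13 / (4085)² m ≈ 3.999e+06 m = 3.999 Mm.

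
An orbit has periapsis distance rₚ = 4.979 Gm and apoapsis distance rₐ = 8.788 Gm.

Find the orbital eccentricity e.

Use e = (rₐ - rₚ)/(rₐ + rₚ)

Convert to SI: rₚ = 4.979 Gm = 4.979e+09 m; rₐ = 8.788 Gm = 8.788e+09 m.
e = (rₐ − rₚ) / (rₐ + rₚ).
e = (8.788e+09 − 4.979e+09) / (8.788e+09 + 4.979e+09) = 3.809e+09 / 1.3767e+10 ≈ 0.2767.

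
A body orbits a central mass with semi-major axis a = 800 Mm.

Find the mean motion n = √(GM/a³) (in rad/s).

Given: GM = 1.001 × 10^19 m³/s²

Convert to SI: a = 800 Mm = 8e+08 m.
n = √(GM / a³).
n = √(1.001e+19 / (8e+08)³) rad/s ≈ 0.0001398 rad/s.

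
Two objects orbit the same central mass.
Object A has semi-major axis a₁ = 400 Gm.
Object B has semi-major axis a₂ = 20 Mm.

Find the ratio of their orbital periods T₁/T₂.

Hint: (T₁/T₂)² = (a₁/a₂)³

Convert to SI: a₁ = 400 Gm = 4e+11 m; a₂ = 20 Mm = 2e+07 m.
From Kepler's third law, (T₁/T₂)² = (a₁/a₂)³, so T₁/T₂ = (a₁/a₂)^(3/2).
a₁/a₂ = 4e+11 / 2e+07 = 20000.
T₁/T₂ = (20000)^(3/2) ≈ 2.828e+06.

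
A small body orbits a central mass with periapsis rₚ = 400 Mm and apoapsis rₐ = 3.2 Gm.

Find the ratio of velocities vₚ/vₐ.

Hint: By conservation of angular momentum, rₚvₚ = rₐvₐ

Convert to SI: rₚ = 400 Mm = 4e+08 m; rₐ = 3.2 Gm = 3.2e+09 m.
Conservation of angular momentum gives rₚvₚ = rₐvₐ, so vₚ/vₐ = rₐ/rₚ.
vₚ/vₐ = 3.2e+09 / 4e+08 ≈ 8.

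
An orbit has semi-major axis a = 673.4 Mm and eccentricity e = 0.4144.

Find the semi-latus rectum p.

Convert to SI: a = 673.4 Mm = 6.734e+08 m.
p = a (1 − e²).
p = 6.734e+08 · (1 − (0.4144)²) = 6.734e+08 · 0.828273 ≈ 5.578e+08 m = 557.8 Mm.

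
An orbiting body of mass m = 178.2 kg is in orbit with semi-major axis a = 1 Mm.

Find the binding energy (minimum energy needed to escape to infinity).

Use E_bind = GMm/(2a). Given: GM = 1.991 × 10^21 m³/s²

Convert to SI: a = 1 Mm = 1e+06 m.
Total orbital energy is E = −GMm/(2a); binding energy is E_bind = −E = GMm/(2a).
E_bind = 1.991e+21 · 178.2 / (2 · 1e+06) J ≈ 1.774e+17 J = 177.4 PJ.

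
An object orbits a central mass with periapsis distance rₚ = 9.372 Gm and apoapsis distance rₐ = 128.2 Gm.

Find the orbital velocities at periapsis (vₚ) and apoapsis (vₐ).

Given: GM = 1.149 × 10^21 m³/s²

Convert to SI: rₚ = 9.372 Gm = 9.372e+09 m; rₐ = 128.2 Gm = 1.282e+11 m.
Use the vis-viva equation v² = GM(2/r − 1/a) with a = (rₚ + rₐ)/2 = (9.372e+09 + 1.282e+11)/2 = 6.8786e+10 m.
vₚ = √(GM · (2/rₚ − 1/a)) = √(1.149e+21 · (2/9.372e+09 − 1/6.8786e+10)) m/s ≈ 4.78e+05 m/s = 478 km/s.
vₐ = √(GM · (2/rₐ − 1/a)) = √(1.149e+21 · (2/1.282e+11 − 1/6.8786e+10)) m/s ≈ 3.494e+04 m/s = 34.94 km/s.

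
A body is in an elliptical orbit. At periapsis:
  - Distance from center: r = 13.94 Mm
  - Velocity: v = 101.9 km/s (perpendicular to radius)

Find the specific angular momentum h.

Convert to SI: r = 13.94 Mm = 1.394e+07 m; v = 101.9 km/s = 101900 m/s.
With v perpendicular to r, h = r · v.
h = 1.394e+07 · 101900 m²/s ≈ 1.42e+12 m²/s.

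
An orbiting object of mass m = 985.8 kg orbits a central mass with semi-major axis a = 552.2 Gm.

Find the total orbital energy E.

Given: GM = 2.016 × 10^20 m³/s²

Convert to SI: a = 552.2 Gm = 5.522e+11 m.
E = −GMm / (2a).
E = −2.016e+20 · 985.8 / (2 · 5.522e+11) J ≈ -1.8e+11 J = -180 GJ.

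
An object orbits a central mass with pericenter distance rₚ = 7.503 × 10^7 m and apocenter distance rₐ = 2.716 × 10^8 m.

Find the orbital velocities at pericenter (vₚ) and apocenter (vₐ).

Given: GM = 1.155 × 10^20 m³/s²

Use the vis-viva equation v² = GM(2/r − 1/a) with a = (rₚ + rₐ)/2 = (7.503e+07 + 2.716e+08)/2 = 1.73315e+08 m.
vₚ = √(GM · (2/rₚ − 1/a)) = √(1.155e+20 · (2/7.503e+07 − 1/1.73315e+08)) m/s ≈ 1.553e+06 m/s = 1553 km/s.
vₐ = √(GM · (2/rₐ − 1/a)) = √(1.155e+20 · (2/2.716e+08 − 1/1.73315e+08)) m/s ≈ 4.291e+05 m/s = 429.1 km/s.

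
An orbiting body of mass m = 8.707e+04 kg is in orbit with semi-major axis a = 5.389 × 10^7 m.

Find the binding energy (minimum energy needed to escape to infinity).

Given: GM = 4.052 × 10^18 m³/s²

Total orbital energy is E = −GMm/(2a); binding energy is E_bind = −E = GMm/(2a).
E_bind = 4.052e+18 · 8.707e+04 / (2 · 5.389e+07) J ≈ 3.273e+15 J = 3.273 PJ.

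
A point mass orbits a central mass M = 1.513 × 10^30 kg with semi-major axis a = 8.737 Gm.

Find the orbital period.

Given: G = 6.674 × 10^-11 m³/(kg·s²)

Convert to SI: a = 8.737 Gm = 8.737e+09 m.
GM = G · M = 6.674e-11 · 1.513e+30 = 1.00978e+20 m³/s².
Kepler's third law: T = 2π √(a³ / GM).
Substituting a = 8.737e+09 m and GM = 1.00978e+20 m³/s²:
T = 2π √((8.737e+09)³ / 1.00978e+20) s
T ≈ 5.106e+05 s = 5.91 days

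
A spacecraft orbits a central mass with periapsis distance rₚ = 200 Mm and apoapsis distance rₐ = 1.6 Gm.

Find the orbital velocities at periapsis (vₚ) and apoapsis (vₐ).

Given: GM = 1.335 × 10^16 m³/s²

Convert to SI: rₚ = 200 Mm = 2e+08 m; rₐ = 1.6 Gm = 1.6e+09 m.
Use the vis-viva equation v² = GM(2/r − 1/a) with a = (rₚ + rₐ)/2 = (2e+08 + 1.6e+09)/2 = 9e+08 m.
vₚ = √(GM · (2/rₚ − 1/a)) = √(1.335e+16 · (2/2e+08 − 1/9e+08)) m/s ≈ 1.089e+04 m/s = 10.89 km/s.
vₐ = √(GM · (2/rₐ − 1/a)) = √(1.335e+16 · (2/1.6e+09 − 1/9e+08)) m/s ≈ 1362 m/s = 1.362 km/s.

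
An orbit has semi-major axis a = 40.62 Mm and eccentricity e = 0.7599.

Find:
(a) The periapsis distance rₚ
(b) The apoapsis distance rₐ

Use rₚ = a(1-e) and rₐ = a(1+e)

Convert to SI: a = 40.62 Mm = 4.062e+07 m.
(a) rₚ = a(1 − e) = 4.062e+07 · (1 − 0.7599) = 4.062e+07 · 0.2401 ≈ 9.753e+06 m = 9.753 Mm.
(b) rₐ = a(1 + e) = 4.062e+07 · (1 + 0.7599) = 4.062e+07 · 1.7599 ≈ 7.149e+07 m = 71.49 Mm.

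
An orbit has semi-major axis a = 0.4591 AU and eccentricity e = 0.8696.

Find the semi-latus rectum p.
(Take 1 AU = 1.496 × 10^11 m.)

Convert to SI: a = 0.4591 AU = 6.86814e+10 m.
p = a (1 − e²).
p = 6.86814e+10 · (1 − (0.8696)²) = 6.86814e+10 · 0.243796 ≈ 1.674e+10 m = 0.1119 AU.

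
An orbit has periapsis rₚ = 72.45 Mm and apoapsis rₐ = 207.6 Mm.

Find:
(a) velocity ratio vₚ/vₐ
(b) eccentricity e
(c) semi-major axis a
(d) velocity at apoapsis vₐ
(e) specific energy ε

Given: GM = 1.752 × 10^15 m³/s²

Convert to SI: rₚ = 72.45 Mm = 7.245e+07 m; rₐ = 207.6 Mm = 2.076e+08 m.
(a) Conservation of angular momentum (rₚvₚ = rₐvₐ) gives vₚ/vₐ = rₐ/rₚ = 2.076e+08/7.245e+07 ≈ 2.865
(b) e = (rₐ − rₚ)/(rₐ + rₚ) = (2.076e+08 − 7.245e+07)/(2.076e+08 + 7.245e+07) ≈ 0.4826
(c) a = (rₚ + rₐ)/2 = (7.245e+07 + 2.076e+08)/2 ≈ 1.4e+08 m
(d) With a = (rₚ + rₐ)/2 = 1.40025e+08 m, vₐ = √(GM (2/rₐ − 1/a)) = √(1.752e+15 · (2/2.076e+08 − 1/1.40025e+08)) m/s ≈ 2090 m/s
(e) With a = (rₚ + rₐ)/2 = 1.40025e+08 m, ε = −GM/(2a) = −1.752e+15/(2 · 1.40025e+08) J/kg ≈ -6.256e+06 J/kg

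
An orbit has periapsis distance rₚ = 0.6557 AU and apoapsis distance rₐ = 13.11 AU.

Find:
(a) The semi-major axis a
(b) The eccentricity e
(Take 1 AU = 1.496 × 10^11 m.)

Convert to SI: rₚ = 0.6557 AU = 9.80927e+10 m; rₐ = 13.11 AU = 1.96126e+12 m.
(a) a = (rₚ + rₐ) / 2 = (9.80927e+10 + 1.96126e+12) / 2 ≈ 1.03e+12 m = 6.883 AU.
(b) e = (rₐ − rₚ) / (rₐ + rₚ) = (1.96126e+12 − 9.80927e+10) / (1.96126e+12 + 9.80927e+10) ≈ 0.9047.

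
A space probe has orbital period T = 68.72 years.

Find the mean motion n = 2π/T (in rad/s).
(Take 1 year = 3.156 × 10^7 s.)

Convert to SI: T = 68.72 years = 2.1688e+09 s.
n = 2π / T.
n = 2π / 2.1688e+09 s ≈ 2.897e-09 rad/s.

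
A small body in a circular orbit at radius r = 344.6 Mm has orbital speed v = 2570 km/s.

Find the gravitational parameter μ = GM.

Convert to SI: r = 344.6 Mm = 3.446e+08 m; v = 2570 km/s = 2.57e+06 m/s.
For a circular orbit v² = GM/r, so GM = v² · r.
GM = (2.57e+06)² · 3.446e+08 m³/s² ≈ 2.276e+21 m³/s² = 2.276 × 10^21 m³/s².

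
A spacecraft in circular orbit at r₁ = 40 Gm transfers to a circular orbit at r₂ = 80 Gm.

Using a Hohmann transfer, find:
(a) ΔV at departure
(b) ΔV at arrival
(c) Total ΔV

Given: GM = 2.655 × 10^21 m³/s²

Convert to SI: r₁ = 40 Gm = 4e+10 m; r₂ = 80 Gm = 8e+10 m.
Transfer semi-major axis: a_t = (r₁ + r₂)/2 = (4e+10 + 8e+10)/2 = 6e+10 m.
Circular speeds: v₁ = √(GM/r₁) = 257633 m/s, v₂ = √(GM/r₂) = 182174 m/s.
Transfer speeds (vis-viva v² = GM(2/r − 1/a_t)): v₁ᵗ = 297489 m/s, v₂ᵗ = 148745 m/s.
(a) ΔV₁ = |v₁ᵗ − v₁| ≈ 3.986e+04 m/s = 39.86 km/s.
(b) ΔV₂ = |v₂ − v₂ᵗ| ≈ 3.343e+04 m/s = 33.43 km/s.
(c) ΔV_total = ΔV₁ + ΔV₂ ≈ 7.329e+04 m/s = 73.29 km/s.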